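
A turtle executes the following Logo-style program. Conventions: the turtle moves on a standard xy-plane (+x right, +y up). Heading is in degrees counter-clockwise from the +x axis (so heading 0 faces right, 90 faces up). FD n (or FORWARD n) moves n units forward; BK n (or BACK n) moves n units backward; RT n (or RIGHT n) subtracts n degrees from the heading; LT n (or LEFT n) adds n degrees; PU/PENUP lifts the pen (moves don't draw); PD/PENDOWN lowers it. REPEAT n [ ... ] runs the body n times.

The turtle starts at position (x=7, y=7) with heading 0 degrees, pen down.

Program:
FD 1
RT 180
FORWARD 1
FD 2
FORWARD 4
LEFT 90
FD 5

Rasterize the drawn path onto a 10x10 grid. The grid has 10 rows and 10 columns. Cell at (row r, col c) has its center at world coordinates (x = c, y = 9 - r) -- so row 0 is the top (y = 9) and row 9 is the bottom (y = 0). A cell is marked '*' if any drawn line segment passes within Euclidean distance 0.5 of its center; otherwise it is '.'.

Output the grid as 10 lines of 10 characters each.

Answer: ..........
..........
.********.
.*........
.*........
.*........
.*........
.*........
..........
..........

Derivation:
Segment 0: (7,7) -> (8,7)
Segment 1: (8,7) -> (7,7)
Segment 2: (7,7) -> (5,7)
Segment 3: (5,7) -> (1,7)
Segment 4: (1,7) -> (1,2)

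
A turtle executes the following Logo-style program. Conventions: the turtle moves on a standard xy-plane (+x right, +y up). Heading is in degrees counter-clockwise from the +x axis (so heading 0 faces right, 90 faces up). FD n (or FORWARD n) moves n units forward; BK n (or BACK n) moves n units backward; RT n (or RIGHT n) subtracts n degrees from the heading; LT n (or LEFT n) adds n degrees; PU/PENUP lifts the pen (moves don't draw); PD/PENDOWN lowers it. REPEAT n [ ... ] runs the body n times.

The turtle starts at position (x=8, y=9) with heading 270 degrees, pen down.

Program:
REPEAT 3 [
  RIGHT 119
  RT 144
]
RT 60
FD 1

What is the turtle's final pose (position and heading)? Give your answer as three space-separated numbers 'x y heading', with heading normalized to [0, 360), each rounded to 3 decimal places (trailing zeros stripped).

Answer: 7.223 9.629 141

Derivation:
Executing turtle program step by step:
Start: pos=(8,9), heading=270, pen down
REPEAT 3 [
  -- iteration 1/3 --
  RT 119: heading 270 -> 151
  RT 144: heading 151 -> 7
  -- iteration 2/3 --
  RT 119: heading 7 -> 248
  RT 144: heading 248 -> 104
  -- iteration 3/3 --
  RT 119: heading 104 -> 345
  RT 144: heading 345 -> 201
]
RT 60: heading 201 -> 141
FD 1: (8,9) -> (7.223,9.629) [heading=141, draw]
Final: pos=(7.223,9.629), heading=141, 1 segment(s) drawn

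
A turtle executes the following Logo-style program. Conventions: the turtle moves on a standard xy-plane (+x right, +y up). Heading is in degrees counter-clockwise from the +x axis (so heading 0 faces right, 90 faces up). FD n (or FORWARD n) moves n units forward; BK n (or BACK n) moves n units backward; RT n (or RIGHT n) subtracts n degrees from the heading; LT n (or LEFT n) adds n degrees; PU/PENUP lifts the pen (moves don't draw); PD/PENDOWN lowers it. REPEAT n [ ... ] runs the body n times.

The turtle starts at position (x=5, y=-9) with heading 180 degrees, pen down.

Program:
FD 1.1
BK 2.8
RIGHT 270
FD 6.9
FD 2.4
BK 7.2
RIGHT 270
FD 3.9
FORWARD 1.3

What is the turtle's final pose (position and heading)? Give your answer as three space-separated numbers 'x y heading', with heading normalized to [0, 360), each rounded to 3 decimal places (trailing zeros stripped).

Executing turtle program step by step:
Start: pos=(5,-9), heading=180, pen down
FD 1.1: (5,-9) -> (3.9,-9) [heading=180, draw]
BK 2.8: (3.9,-9) -> (6.7,-9) [heading=180, draw]
RT 270: heading 180 -> 270
FD 6.9: (6.7,-9) -> (6.7,-15.9) [heading=270, draw]
FD 2.4: (6.7,-15.9) -> (6.7,-18.3) [heading=270, draw]
BK 7.2: (6.7,-18.3) -> (6.7,-11.1) [heading=270, draw]
RT 270: heading 270 -> 0
FD 3.9: (6.7,-11.1) -> (10.6,-11.1) [heading=0, draw]
FD 1.3: (10.6,-11.1) -> (11.9,-11.1) [heading=0, draw]
Final: pos=(11.9,-11.1), heading=0, 7 segment(s) drawn

Answer: 11.9 -11.1 0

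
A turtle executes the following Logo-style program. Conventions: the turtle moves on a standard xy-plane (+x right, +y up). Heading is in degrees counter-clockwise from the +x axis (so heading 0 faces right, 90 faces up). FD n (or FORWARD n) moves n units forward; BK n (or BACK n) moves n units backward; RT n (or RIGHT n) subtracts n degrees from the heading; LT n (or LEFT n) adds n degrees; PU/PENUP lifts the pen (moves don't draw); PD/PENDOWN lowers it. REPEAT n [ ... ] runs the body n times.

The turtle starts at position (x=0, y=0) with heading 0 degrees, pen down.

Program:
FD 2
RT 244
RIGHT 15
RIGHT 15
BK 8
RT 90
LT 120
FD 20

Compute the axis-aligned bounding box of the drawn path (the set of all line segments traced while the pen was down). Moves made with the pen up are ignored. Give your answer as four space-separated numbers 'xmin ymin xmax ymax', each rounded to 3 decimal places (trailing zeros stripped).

Answer: -7.325 -7.981 2 9.995

Derivation:
Executing turtle program step by step:
Start: pos=(0,0), heading=0, pen down
FD 2: (0,0) -> (2,0) [heading=0, draw]
RT 244: heading 0 -> 116
RT 15: heading 116 -> 101
RT 15: heading 101 -> 86
BK 8: (2,0) -> (1.442,-7.981) [heading=86, draw]
RT 90: heading 86 -> 356
LT 120: heading 356 -> 116
FD 20: (1.442,-7.981) -> (-7.325,9.995) [heading=116, draw]
Final: pos=(-7.325,9.995), heading=116, 3 segment(s) drawn

Segment endpoints: x in {-7.325, 0, 1.442, 2}, y in {-7.981, 0, 9.995}
xmin=-7.325, ymin=-7.981, xmax=2, ymax=9.995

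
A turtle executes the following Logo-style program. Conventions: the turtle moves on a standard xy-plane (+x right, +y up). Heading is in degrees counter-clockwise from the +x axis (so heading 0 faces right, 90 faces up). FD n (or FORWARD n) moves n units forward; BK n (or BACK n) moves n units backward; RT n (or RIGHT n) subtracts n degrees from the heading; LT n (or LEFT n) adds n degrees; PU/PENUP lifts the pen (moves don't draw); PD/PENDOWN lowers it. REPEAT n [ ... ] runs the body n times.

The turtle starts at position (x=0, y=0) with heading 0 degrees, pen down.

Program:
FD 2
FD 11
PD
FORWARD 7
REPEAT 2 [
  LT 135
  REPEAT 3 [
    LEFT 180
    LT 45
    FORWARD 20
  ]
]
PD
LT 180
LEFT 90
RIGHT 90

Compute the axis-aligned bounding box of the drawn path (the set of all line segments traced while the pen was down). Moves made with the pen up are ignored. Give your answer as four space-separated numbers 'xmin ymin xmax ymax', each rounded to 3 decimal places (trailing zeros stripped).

Answer: 0 -14.142 40 25.858

Derivation:
Executing turtle program step by step:
Start: pos=(0,0), heading=0, pen down
FD 2: (0,0) -> (2,0) [heading=0, draw]
FD 11: (2,0) -> (13,0) [heading=0, draw]
PD: pen down
FD 7: (13,0) -> (20,0) [heading=0, draw]
REPEAT 2 [
  -- iteration 1/2 --
  LT 135: heading 0 -> 135
  REPEAT 3 [
    -- iteration 1/3 --
    LT 180: heading 135 -> 315
    LT 45: heading 315 -> 0
    FD 20: (20,0) -> (40,0) [heading=0, draw]
    -- iteration 2/3 --
    LT 180: heading 0 -> 180
    LT 45: heading 180 -> 225
    FD 20: (40,0) -> (25.858,-14.142) [heading=225, draw]
    -- iteration 3/3 --
    LT 180: heading 225 -> 45
    LT 45: heading 45 -> 90
    FD 20: (25.858,-14.142) -> (25.858,5.858) [heading=90, draw]
  ]
  -- iteration 2/2 --
  LT 135: heading 90 -> 225
  REPEAT 3 [
    -- iteration 1/3 --
    LT 180: heading 225 -> 45
    LT 45: heading 45 -> 90
    FD 20: (25.858,5.858) -> (25.858,25.858) [heading=90, draw]
    -- iteration 2/3 --
    LT 180: heading 90 -> 270
    LT 45: heading 270 -> 315
    FD 20: (25.858,25.858) -> (40,11.716) [heading=315, draw]
    -- iteration 3/3 --
    LT 180: heading 315 -> 135
    LT 45: heading 135 -> 180
    FD 20: (40,11.716) -> (20,11.716) [heading=180, draw]
  ]
]
PD: pen down
LT 180: heading 180 -> 0
LT 90: heading 0 -> 90
RT 90: heading 90 -> 0
Final: pos=(20,11.716), heading=0, 9 segment(s) drawn

Segment endpoints: x in {0, 2, 13, 20, 20, 25.858, 25.858, 25.858, 40, 40}, y in {-14.142, 0, 0, 5.858, 11.716, 11.716, 25.858}
xmin=0, ymin=-14.142, xmax=40, ymax=25.858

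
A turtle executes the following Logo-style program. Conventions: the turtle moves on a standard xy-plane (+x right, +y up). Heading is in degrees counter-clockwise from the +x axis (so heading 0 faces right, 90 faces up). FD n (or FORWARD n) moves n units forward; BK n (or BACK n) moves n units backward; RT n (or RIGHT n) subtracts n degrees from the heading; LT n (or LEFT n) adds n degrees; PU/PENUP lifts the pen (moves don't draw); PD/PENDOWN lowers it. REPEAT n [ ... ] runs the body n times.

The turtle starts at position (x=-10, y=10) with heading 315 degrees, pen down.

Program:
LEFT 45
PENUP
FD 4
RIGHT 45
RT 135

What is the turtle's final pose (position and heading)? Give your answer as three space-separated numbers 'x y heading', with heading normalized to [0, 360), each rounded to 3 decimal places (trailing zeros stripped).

Answer: -6 10 180

Derivation:
Executing turtle program step by step:
Start: pos=(-10,10), heading=315, pen down
LT 45: heading 315 -> 0
PU: pen up
FD 4: (-10,10) -> (-6,10) [heading=0, move]
RT 45: heading 0 -> 315
RT 135: heading 315 -> 180
Final: pos=(-6,10), heading=180, 0 segment(s) drawn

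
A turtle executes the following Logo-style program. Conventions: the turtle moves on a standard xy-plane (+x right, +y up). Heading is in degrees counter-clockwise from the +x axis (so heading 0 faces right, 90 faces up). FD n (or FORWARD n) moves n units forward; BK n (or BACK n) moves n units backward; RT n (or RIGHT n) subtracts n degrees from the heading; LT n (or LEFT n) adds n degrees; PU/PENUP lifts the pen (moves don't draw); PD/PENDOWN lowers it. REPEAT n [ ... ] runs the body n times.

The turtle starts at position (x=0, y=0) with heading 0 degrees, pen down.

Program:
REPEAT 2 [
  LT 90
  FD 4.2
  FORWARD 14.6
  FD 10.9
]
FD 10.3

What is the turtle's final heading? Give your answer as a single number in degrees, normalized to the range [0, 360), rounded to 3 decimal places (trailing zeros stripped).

Answer: 180

Derivation:
Executing turtle program step by step:
Start: pos=(0,0), heading=0, pen down
REPEAT 2 [
  -- iteration 1/2 --
  LT 90: heading 0 -> 90
  FD 4.2: (0,0) -> (0,4.2) [heading=90, draw]
  FD 14.6: (0,4.2) -> (0,18.8) [heading=90, draw]
  FD 10.9: (0,18.8) -> (0,29.7) [heading=90, draw]
  -- iteration 2/2 --
  LT 90: heading 90 -> 180
  FD 4.2: (0,29.7) -> (-4.2,29.7) [heading=180, draw]
  FD 14.6: (-4.2,29.7) -> (-18.8,29.7) [heading=180, draw]
  FD 10.9: (-18.8,29.7) -> (-29.7,29.7) [heading=180, draw]
]
FD 10.3: (-29.7,29.7) -> (-40,29.7) [heading=180, draw]
Final: pos=(-40,29.7), heading=180, 7 segment(s) drawn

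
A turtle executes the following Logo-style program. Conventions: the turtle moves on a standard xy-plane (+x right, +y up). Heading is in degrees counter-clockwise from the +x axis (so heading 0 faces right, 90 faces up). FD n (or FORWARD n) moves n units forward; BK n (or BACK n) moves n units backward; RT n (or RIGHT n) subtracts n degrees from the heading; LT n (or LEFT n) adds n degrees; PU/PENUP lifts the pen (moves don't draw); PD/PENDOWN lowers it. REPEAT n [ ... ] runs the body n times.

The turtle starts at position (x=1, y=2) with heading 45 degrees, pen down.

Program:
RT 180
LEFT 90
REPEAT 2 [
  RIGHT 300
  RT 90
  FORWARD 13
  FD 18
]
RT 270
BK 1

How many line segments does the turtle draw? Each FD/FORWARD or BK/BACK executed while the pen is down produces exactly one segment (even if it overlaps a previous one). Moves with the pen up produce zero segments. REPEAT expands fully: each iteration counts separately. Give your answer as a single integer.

Executing turtle program step by step:
Start: pos=(1,2), heading=45, pen down
RT 180: heading 45 -> 225
LT 90: heading 225 -> 315
REPEAT 2 [
  -- iteration 1/2 --
  RT 300: heading 315 -> 15
  RT 90: heading 15 -> 285
  FD 13: (1,2) -> (4.365,-10.557) [heading=285, draw]
  FD 18: (4.365,-10.557) -> (9.023,-27.944) [heading=285, draw]
  -- iteration 2/2 --
  RT 300: heading 285 -> 345
  RT 90: heading 345 -> 255
  FD 13: (9.023,-27.944) -> (5.659,-40.501) [heading=255, draw]
  FD 18: (5.659,-40.501) -> (1,-57.887) [heading=255, draw]
]
RT 270: heading 255 -> 345
BK 1: (1,-57.887) -> (0.034,-57.629) [heading=345, draw]
Final: pos=(0.034,-57.629), heading=345, 5 segment(s) drawn
Segments drawn: 5

Answer: 5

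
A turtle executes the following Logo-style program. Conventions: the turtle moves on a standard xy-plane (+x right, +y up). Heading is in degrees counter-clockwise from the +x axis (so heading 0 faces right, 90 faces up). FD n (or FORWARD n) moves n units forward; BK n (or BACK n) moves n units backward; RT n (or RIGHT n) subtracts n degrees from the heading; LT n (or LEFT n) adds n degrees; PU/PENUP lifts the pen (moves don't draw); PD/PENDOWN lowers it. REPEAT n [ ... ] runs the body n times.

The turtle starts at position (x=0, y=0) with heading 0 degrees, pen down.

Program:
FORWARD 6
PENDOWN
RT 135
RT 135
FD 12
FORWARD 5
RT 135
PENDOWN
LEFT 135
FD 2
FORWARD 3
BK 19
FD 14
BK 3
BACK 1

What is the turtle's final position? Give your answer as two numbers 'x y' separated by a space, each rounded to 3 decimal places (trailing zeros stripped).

Answer: 6 13

Derivation:
Executing turtle program step by step:
Start: pos=(0,0), heading=0, pen down
FD 6: (0,0) -> (6,0) [heading=0, draw]
PD: pen down
RT 135: heading 0 -> 225
RT 135: heading 225 -> 90
FD 12: (6,0) -> (6,12) [heading=90, draw]
FD 5: (6,12) -> (6,17) [heading=90, draw]
RT 135: heading 90 -> 315
PD: pen down
LT 135: heading 315 -> 90
FD 2: (6,17) -> (6,19) [heading=90, draw]
FD 3: (6,19) -> (6,22) [heading=90, draw]
BK 19: (6,22) -> (6,3) [heading=90, draw]
FD 14: (6,3) -> (6,17) [heading=90, draw]
BK 3: (6,17) -> (6,14) [heading=90, draw]
BK 1: (6,14) -> (6,13) [heading=90, draw]
Final: pos=(6,13), heading=90, 9 segment(s) drawn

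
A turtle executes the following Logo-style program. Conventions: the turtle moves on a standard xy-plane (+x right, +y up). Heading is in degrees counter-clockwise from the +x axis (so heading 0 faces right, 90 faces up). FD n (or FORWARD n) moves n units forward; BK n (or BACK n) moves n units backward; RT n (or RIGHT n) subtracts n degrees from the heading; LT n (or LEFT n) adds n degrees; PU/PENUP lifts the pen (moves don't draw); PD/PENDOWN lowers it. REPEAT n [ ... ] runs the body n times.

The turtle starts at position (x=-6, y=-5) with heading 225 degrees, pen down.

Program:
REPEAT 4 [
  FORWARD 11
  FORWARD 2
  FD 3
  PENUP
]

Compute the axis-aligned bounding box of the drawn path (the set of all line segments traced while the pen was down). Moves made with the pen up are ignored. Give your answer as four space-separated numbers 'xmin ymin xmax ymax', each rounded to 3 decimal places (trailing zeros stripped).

Answer: -17.314 -16.314 -6 -5

Derivation:
Executing turtle program step by step:
Start: pos=(-6,-5), heading=225, pen down
REPEAT 4 [
  -- iteration 1/4 --
  FD 11: (-6,-5) -> (-13.778,-12.778) [heading=225, draw]
  FD 2: (-13.778,-12.778) -> (-15.192,-14.192) [heading=225, draw]
  FD 3: (-15.192,-14.192) -> (-17.314,-16.314) [heading=225, draw]
  PU: pen up
  -- iteration 2/4 --
  FD 11: (-17.314,-16.314) -> (-25.092,-24.092) [heading=225, move]
  FD 2: (-25.092,-24.092) -> (-26.506,-25.506) [heading=225, move]
  FD 3: (-26.506,-25.506) -> (-28.627,-27.627) [heading=225, move]
  PU: pen up
  -- iteration 3/4 --
  FD 11: (-28.627,-27.627) -> (-36.406,-35.406) [heading=225, move]
  FD 2: (-36.406,-35.406) -> (-37.82,-36.82) [heading=225, move]
  FD 3: (-37.82,-36.82) -> (-39.941,-38.941) [heading=225, move]
  PU: pen up
  -- iteration 4/4 --
  FD 11: (-39.941,-38.941) -> (-47.719,-46.719) [heading=225, move]
  FD 2: (-47.719,-46.719) -> (-49.134,-48.134) [heading=225, move]
  FD 3: (-49.134,-48.134) -> (-51.255,-50.255) [heading=225, move]
  PU: pen up
]
Final: pos=(-51.255,-50.255), heading=225, 3 segment(s) drawn

Segment endpoints: x in {-17.314, -15.192, -13.778, -6}, y in {-16.314, -14.192, -12.778, -5}
xmin=-17.314, ymin=-16.314, xmax=-6, ymax=-5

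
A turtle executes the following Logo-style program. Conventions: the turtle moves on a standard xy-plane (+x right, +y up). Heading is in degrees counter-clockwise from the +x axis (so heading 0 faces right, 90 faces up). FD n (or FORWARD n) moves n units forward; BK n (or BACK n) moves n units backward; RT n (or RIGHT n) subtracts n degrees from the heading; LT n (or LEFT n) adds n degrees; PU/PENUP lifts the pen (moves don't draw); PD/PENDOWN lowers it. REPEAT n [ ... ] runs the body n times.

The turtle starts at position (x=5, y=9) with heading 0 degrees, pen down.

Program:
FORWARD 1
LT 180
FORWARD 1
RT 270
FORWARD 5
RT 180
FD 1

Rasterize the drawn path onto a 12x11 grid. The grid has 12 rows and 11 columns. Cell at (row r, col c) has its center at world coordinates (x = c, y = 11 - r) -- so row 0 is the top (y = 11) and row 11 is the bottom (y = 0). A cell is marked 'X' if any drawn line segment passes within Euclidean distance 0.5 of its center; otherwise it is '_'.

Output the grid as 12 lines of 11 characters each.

Answer: ___________
___________
_____XX____
_____X_____
_____X_____
_____X_____
_____X_____
_____X_____
___________
___________
___________
___________

Derivation:
Segment 0: (5,9) -> (6,9)
Segment 1: (6,9) -> (5,9)
Segment 2: (5,9) -> (5,4)
Segment 3: (5,4) -> (5,5)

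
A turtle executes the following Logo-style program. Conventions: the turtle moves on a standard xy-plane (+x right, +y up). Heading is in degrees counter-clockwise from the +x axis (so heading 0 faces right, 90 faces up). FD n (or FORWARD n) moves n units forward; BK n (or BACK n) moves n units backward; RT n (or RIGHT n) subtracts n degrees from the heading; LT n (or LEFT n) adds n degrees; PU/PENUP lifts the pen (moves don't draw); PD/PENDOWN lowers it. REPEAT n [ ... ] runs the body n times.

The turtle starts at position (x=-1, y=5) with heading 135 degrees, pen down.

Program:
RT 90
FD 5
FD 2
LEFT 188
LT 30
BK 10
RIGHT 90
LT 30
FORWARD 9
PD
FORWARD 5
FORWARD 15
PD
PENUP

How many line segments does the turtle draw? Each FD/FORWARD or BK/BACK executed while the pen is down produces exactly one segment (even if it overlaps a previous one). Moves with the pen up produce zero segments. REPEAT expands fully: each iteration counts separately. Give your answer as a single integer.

Answer: 6

Derivation:
Executing turtle program step by step:
Start: pos=(-1,5), heading=135, pen down
RT 90: heading 135 -> 45
FD 5: (-1,5) -> (2.536,8.536) [heading=45, draw]
FD 2: (2.536,8.536) -> (3.95,9.95) [heading=45, draw]
LT 188: heading 45 -> 233
LT 30: heading 233 -> 263
BK 10: (3.95,9.95) -> (5.168,19.875) [heading=263, draw]
RT 90: heading 263 -> 173
LT 30: heading 173 -> 203
FD 9: (5.168,19.875) -> (-3.116,16.359) [heading=203, draw]
PD: pen down
FD 5: (-3.116,16.359) -> (-7.719,14.405) [heading=203, draw]
FD 15: (-7.719,14.405) -> (-21.526,8.544) [heading=203, draw]
PD: pen down
PU: pen up
Final: pos=(-21.526,8.544), heading=203, 6 segment(s) drawn
Segments drawn: 6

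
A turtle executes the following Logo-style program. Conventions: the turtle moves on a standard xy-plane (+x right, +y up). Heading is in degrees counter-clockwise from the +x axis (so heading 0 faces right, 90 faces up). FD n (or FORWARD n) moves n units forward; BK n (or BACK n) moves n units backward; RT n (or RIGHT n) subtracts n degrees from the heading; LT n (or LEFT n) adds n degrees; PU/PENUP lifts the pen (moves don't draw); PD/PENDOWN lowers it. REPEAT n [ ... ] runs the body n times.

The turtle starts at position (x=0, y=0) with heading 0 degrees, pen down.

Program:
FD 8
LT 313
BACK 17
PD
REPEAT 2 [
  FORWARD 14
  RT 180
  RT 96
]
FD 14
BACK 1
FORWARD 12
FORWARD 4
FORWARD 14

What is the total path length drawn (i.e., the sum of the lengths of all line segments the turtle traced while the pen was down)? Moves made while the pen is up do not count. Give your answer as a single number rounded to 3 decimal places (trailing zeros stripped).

Executing turtle program step by step:
Start: pos=(0,0), heading=0, pen down
FD 8: (0,0) -> (8,0) [heading=0, draw]
LT 313: heading 0 -> 313
BK 17: (8,0) -> (-3.594,12.433) [heading=313, draw]
PD: pen down
REPEAT 2 [
  -- iteration 1/2 --
  FD 14: (-3.594,12.433) -> (5.954,2.194) [heading=313, draw]
  RT 180: heading 313 -> 133
  RT 96: heading 133 -> 37
  -- iteration 2/2 --
  FD 14: (5.954,2.194) -> (17.135,10.619) [heading=37, draw]
  RT 180: heading 37 -> 217
  RT 96: heading 217 -> 121
]
FD 14: (17.135,10.619) -> (9.924,22.62) [heading=121, draw]
BK 1: (9.924,22.62) -> (10.439,21.763) [heading=121, draw]
FD 12: (10.439,21.763) -> (4.259,32.049) [heading=121, draw]
FD 4: (4.259,32.049) -> (2.199,35.477) [heading=121, draw]
FD 14: (2.199,35.477) -> (-5.012,47.478) [heading=121, draw]
Final: pos=(-5.012,47.478), heading=121, 9 segment(s) drawn

Segment lengths:
  seg 1: (0,0) -> (8,0), length = 8
  seg 2: (8,0) -> (-3.594,12.433), length = 17
  seg 3: (-3.594,12.433) -> (5.954,2.194), length = 14
  seg 4: (5.954,2.194) -> (17.135,10.619), length = 14
  seg 5: (17.135,10.619) -> (9.924,22.62), length = 14
  seg 6: (9.924,22.62) -> (10.439,21.763), length = 1
  seg 7: (10.439,21.763) -> (4.259,32.049), length = 12
  seg 8: (4.259,32.049) -> (2.199,35.477), length = 4
  seg 9: (2.199,35.477) -> (-5.012,47.478), length = 14
Total = 98

Answer: 98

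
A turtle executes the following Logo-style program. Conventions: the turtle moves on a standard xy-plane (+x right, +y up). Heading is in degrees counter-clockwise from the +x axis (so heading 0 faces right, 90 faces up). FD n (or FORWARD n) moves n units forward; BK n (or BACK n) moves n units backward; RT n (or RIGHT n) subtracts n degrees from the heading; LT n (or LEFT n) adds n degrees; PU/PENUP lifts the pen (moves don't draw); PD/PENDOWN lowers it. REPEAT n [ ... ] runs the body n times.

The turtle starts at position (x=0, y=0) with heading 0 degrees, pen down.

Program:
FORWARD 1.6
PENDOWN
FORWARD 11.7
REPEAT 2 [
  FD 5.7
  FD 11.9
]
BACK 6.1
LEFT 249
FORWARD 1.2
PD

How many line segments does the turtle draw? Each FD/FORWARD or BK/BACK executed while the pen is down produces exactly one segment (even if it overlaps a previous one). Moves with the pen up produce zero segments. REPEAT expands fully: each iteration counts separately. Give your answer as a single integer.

Executing turtle program step by step:
Start: pos=(0,0), heading=0, pen down
FD 1.6: (0,0) -> (1.6,0) [heading=0, draw]
PD: pen down
FD 11.7: (1.6,0) -> (13.3,0) [heading=0, draw]
REPEAT 2 [
  -- iteration 1/2 --
  FD 5.7: (13.3,0) -> (19,0) [heading=0, draw]
  FD 11.9: (19,0) -> (30.9,0) [heading=0, draw]
  -- iteration 2/2 --
  FD 5.7: (30.9,0) -> (36.6,0) [heading=0, draw]
  FD 11.9: (36.6,0) -> (48.5,0) [heading=0, draw]
]
BK 6.1: (48.5,0) -> (42.4,0) [heading=0, draw]
LT 249: heading 0 -> 249
FD 1.2: (42.4,0) -> (41.97,-1.12) [heading=249, draw]
PD: pen down
Final: pos=(41.97,-1.12), heading=249, 8 segment(s) drawn
Segments drawn: 8

Answer: 8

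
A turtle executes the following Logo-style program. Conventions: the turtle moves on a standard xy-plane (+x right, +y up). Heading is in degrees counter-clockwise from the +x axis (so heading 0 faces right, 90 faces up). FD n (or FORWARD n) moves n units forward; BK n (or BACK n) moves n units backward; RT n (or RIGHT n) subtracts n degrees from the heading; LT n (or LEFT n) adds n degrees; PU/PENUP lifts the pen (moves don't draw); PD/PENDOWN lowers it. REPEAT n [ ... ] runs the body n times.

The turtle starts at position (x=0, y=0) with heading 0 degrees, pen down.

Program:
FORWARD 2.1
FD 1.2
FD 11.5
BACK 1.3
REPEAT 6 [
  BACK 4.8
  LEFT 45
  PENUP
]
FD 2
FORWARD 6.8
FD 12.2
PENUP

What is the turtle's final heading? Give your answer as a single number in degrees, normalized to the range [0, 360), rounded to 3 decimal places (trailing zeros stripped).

Answer: 270

Derivation:
Executing turtle program step by step:
Start: pos=(0,0), heading=0, pen down
FD 2.1: (0,0) -> (2.1,0) [heading=0, draw]
FD 1.2: (2.1,0) -> (3.3,0) [heading=0, draw]
FD 11.5: (3.3,0) -> (14.8,0) [heading=0, draw]
BK 1.3: (14.8,0) -> (13.5,0) [heading=0, draw]
REPEAT 6 [
  -- iteration 1/6 --
  BK 4.8: (13.5,0) -> (8.7,0) [heading=0, draw]
  LT 45: heading 0 -> 45
  PU: pen up
  -- iteration 2/6 --
  BK 4.8: (8.7,0) -> (5.306,-3.394) [heading=45, move]
  LT 45: heading 45 -> 90
  PU: pen up
  -- iteration 3/6 --
  BK 4.8: (5.306,-3.394) -> (5.306,-8.194) [heading=90, move]
  LT 45: heading 90 -> 135
  PU: pen up
  -- iteration 4/6 --
  BK 4.8: (5.306,-8.194) -> (8.7,-11.588) [heading=135, move]
  LT 45: heading 135 -> 180
  PU: pen up
  -- iteration 5/6 --
  BK 4.8: (8.7,-11.588) -> (13.5,-11.588) [heading=180, move]
  LT 45: heading 180 -> 225
  PU: pen up
  -- iteration 6/6 --
  BK 4.8: (13.5,-11.588) -> (16.894,-8.194) [heading=225, move]
  LT 45: heading 225 -> 270
  PU: pen up
]
FD 2: (16.894,-8.194) -> (16.894,-10.194) [heading=270, move]
FD 6.8: (16.894,-10.194) -> (16.894,-16.994) [heading=270, move]
FD 12.2: (16.894,-16.994) -> (16.894,-29.194) [heading=270, move]
PU: pen up
Final: pos=(16.894,-29.194), heading=270, 5 segment(s) drawn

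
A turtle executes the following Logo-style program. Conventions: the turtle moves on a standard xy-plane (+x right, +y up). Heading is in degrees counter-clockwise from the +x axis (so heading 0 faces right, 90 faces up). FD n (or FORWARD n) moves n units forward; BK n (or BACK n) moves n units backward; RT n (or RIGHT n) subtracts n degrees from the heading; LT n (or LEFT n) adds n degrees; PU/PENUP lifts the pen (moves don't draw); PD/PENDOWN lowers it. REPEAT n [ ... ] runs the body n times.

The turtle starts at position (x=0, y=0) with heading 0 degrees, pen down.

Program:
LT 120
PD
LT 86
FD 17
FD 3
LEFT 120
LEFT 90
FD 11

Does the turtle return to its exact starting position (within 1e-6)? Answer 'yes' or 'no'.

Answer: no

Derivation:
Executing turtle program step by step:
Start: pos=(0,0), heading=0, pen down
LT 120: heading 0 -> 120
PD: pen down
LT 86: heading 120 -> 206
FD 17: (0,0) -> (-15.279,-7.452) [heading=206, draw]
FD 3: (-15.279,-7.452) -> (-17.976,-8.767) [heading=206, draw]
LT 120: heading 206 -> 326
LT 90: heading 326 -> 56
FD 11: (-17.976,-8.767) -> (-11.825,0.352) [heading=56, draw]
Final: pos=(-11.825,0.352), heading=56, 3 segment(s) drawn

Start position: (0, 0)
Final position: (-11.825, 0.352)
Distance = 11.83; >= 1e-6 -> NOT closed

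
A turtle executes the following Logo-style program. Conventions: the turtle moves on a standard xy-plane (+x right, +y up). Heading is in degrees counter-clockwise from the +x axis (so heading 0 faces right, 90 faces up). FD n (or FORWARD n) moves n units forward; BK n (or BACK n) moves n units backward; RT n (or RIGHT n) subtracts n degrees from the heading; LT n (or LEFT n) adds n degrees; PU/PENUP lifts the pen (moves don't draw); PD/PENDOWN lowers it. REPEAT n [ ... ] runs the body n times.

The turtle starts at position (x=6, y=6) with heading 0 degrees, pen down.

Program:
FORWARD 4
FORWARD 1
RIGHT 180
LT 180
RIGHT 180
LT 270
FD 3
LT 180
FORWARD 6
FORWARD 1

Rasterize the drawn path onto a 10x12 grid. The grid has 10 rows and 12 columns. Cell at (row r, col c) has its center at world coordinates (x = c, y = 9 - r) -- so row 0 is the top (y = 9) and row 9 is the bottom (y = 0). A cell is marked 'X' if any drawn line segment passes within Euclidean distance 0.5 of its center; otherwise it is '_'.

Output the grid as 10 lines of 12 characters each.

Answer: ___________X
___________X
___________X
______XXXXXX
___________X
___________X
___________X
___________X
____________
____________

Derivation:
Segment 0: (6,6) -> (10,6)
Segment 1: (10,6) -> (11,6)
Segment 2: (11,6) -> (11,9)
Segment 3: (11,9) -> (11,3)
Segment 4: (11,3) -> (11,2)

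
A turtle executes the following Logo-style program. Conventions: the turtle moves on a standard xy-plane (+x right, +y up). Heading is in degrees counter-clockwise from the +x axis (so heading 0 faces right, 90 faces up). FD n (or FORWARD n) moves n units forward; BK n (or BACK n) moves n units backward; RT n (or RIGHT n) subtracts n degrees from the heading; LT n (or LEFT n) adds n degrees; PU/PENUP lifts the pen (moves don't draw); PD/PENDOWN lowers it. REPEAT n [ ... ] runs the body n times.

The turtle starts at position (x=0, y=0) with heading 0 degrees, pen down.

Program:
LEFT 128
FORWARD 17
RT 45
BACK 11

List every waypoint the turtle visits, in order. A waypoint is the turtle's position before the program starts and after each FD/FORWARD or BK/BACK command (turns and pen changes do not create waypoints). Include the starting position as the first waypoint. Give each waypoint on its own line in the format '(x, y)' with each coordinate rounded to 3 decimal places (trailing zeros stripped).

Executing turtle program step by step:
Start: pos=(0,0), heading=0, pen down
LT 128: heading 0 -> 128
FD 17: (0,0) -> (-10.466,13.396) [heading=128, draw]
RT 45: heading 128 -> 83
BK 11: (-10.466,13.396) -> (-11.807,2.478) [heading=83, draw]
Final: pos=(-11.807,2.478), heading=83, 2 segment(s) drawn
Waypoints (3 total):
(0, 0)
(-10.466, 13.396)
(-11.807, 2.478)

Answer: (0, 0)
(-10.466, 13.396)
(-11.807, 2.478)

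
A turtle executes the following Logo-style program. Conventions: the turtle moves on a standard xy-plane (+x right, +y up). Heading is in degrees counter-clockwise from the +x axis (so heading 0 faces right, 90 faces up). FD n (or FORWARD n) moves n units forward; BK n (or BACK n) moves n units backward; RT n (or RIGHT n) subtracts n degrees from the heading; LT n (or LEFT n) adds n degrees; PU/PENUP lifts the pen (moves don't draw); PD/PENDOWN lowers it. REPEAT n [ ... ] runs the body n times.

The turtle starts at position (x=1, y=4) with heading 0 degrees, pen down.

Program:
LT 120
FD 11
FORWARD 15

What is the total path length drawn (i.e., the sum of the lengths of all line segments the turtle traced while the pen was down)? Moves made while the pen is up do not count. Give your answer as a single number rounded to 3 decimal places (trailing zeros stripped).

Answer: 26

Derivation:
Executing turtle program step by step:
Start: pos=(1,4), heading=0, pen down
LT 120: heading 0 -> 120
FD 11: (1,4) -> (-4.5,13.526) [heading=120, draw]
FD 15: (-4.5,13.526) -> (-12,26.517) [heading=120, draw]
Final: pos=(-12,26.517), heading=120, 2 segment(s) drawn

Segment lengths:
  seg 1: (1,4) -> (-4.5,13.526), length = 11
  seg 2: (-4.5,13.526) -> (-12,26.517), length = 15
Total = 26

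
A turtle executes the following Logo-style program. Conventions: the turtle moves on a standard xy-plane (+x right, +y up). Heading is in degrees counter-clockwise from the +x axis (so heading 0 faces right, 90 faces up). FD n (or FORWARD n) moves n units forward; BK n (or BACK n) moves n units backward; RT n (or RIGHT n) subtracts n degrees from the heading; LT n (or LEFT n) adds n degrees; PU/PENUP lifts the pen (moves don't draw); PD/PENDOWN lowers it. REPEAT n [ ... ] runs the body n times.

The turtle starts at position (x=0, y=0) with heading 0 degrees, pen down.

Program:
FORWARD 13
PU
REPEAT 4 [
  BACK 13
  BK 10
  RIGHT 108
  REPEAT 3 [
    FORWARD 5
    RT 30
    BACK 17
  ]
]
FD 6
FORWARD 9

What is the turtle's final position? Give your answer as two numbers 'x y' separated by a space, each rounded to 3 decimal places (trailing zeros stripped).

Answer: 20.679 -7.616

Derivation:
Executing turtle program step by step:
Start: pos=(0,0), heading=0, pen down
FD 13: (0,0) -> (13,0) [heading=0, draw]
PU: pen up
REPEAT 4 [
  -- iteration 1/4 --
  BK 13: (13,0) -> (0,0) [heading=0, move]
  BK 10: (0,0) -> (-10,0) [heading=0, move]
  RT 108: heading 0 -> 252
  REPEAT 3 [
    -- iteration 1/3 --
    FD 5: (-10,0) -> (-11.545,-4.755) [heading=252, move]
    RT 30: heading 252 -> 222
    BK 17: (-11.545,-4.755) -> (1.088,6.62) [heading=222, move]
    -- iteration 2/3 --
    FD 5: (1.088,6.62) -> (-2.627,3.274) [heading=222, move]
    RT 30: heading 222 -> 192
    BK 17: (-2.627,3.274) -> (14.001,6.809) [heading=192, move]
    -- iteration 3/3 --
    FD 5: (14.001,6.809) -> (9.11,5.769) [heading=192, move]
    RT 30: heading 192 -> 162
    BK 17: (9.11,5.769) -> (25.278,0.516) [heading=162, move]
  ]
  -- iteration 2/4 --
  BK 13: (25.278,0.516) -> (37.642,-3.501) [heading=162, move]
  BK 10: (37.642,-3.501) -> (47.153,-6.591) [heading=162, move]
  RT 108: heading 162 -> 54
  REPEAT 3 [
    -- iteration 1/3 --
    FD 5: (47.153,-6.591) -> (50.092,-2.546) [heading=54, move]
    RT 30: heading 54 -> 24
    BK 17: (50.092,-2.546) -> (34.561,-9.461) [heading=24, move]
    -- iteration 2/3 --
    FD 5: (34.561,-9.461) -> (39.129,-7.427) [heading=24, move]
    RT 30: heading 24 -> 354
    BK 17: (39.129,-7.427) -> (22.222,-5.65) [heading=354, move]
    -- iteration 3/3 --
    FD 5: (22.222,-5.65) -> (27.195,-6.173) [heading=354, move]
    RT 30: heading 354 -> 324
    BK 17: (27.195,-6.173) -> (13.442,3.819) [heading=324, move]
  ]
  -- iteration 3/4 --
  BK 13: (13.442,3.819) -> (2.924,11.461) [heading=324, move]
  BK 10: (2.924,11.461) -> (-5.166,17.339) [heading=324, move]
  RT 108: heading 324 -> 216
  REPEAT 3 [
    -- iteration 1/3 --
    FD 5: (-5.166,17.339) -> (-9.211,14.4) [heading=216, move]
    RT 30: heading 216 -> 186
    BK 17: (-9.211,14.4) -> (7.696,16.177) [heading=186, move]
    -- iteration 2/3 --
    FD 5: (7.696,16.177) -> (2.723,15.654) [heading=186, move]
    RT 30: heading 186 -> 156
    BK 17: (2.723,15.654) -> (18.254,8.739) [heading=156, move]
    -- iteration 3/3 --
    FD 5: (18.254,8.739) -> (13.686,10.773) [heading=156, move]
    RT 30: heading 156 -> 126
    BK 17: (13.686,10.773) -> (23.678,-2.98) [heading=126, move]
  ]
  -- iteration 4/4 --
  BK 13: (23.678,-2.98) -> (31.319,-13.497) [heading=126, move]
  BK 10: (31.319,-13.497) -> (37.197,-21.588) [heading=126, move]
  RT 108: heading 126 -> 18
  REPEAT 3 [
    -- iteration 1/3 --
    FD 5: (37.197,-21.588) -> (41.953,-20.042) [heading=18, move]
    RT 30: heading 18 -> 348
    BK 17: (41.953,-20.042) -> (25.324,-16.508) [heading=348, move]
    -- iteration 2/3 --
    FD 5: (25.324,-16.508) -> (30.215,-17.548) [heading=348, move]
    RT 30: heading 348 -> 318
    BK 17: (30.215,-17.548) -> (17.581,-6.172) [heading=318, move]
    -- iteration 3/3 --
    FD 5: (17.581,-6.172) -> (21.297,-9.518) [heading=318, move]
    RT 30: heading 318 -> 288
    BK 17: (21.297,-9.518) -> (16.044,6.65) [heading=288, move]
  ]
]
FD 6: (16.044,6.65) -> (17.898,0.944) [heading=288, move]
FD 9: (17.898,0.944) -> (20.679,-7.616) [heading=288, move]
Final: pos=(20.679,-7.616), heading=288, 1 segment(s) drawn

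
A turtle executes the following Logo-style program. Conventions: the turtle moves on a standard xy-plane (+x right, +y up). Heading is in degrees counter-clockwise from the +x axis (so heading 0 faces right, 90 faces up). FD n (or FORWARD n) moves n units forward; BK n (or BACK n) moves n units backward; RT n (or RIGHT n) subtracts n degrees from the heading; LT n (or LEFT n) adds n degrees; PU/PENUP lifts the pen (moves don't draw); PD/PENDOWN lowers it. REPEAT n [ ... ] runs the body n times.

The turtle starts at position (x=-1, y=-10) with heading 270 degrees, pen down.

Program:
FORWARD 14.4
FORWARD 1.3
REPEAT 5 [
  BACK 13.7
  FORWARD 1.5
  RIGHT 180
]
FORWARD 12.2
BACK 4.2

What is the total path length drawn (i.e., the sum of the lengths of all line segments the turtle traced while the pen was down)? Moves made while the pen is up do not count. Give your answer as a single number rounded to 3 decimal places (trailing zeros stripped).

Answer: 108.1

Derivation:
Executing turtle program step by step:
Start: pos=(-1,-10), heading=270, pen down
FD 14.4: (-1,-10) -> (-1,-24.4) [heading=270, draw]
FD 1.3: (-1,-24.4) -> (-1,-25.7) [heading=270, draw]
REPEAT 5 [
  -- iteration 1/5 --
  BK 13.7: (-1,-25.7) -> (-1,-12) [heading=270, draw]
  FD 1.5: (-1,-12) -> (-1,-13.5) [heading=270, draw]
  RT 180: heading 270 -> 90
  -- iteration 2/5 --
  BK 13.7: (-1,-13.5) -> (-1,-27.2) [heading=90, draw]
  FD 1.5: (-1,-27.2) -> (-1,-25.7) [heading=90, draw]
  RT 180: heading 90 -> 270
  -- iteration 3/5 --
  BK 13.7: (-1,-25.7) -> (-1,-12) [heading=270, draw]
  FD 1.5: (-1,-12) -> (-1,-13.5) [heading=270, draw]
  RT 180: heading 270 -> 90
  -- iteration 4/5 --
  BK 13.7: (-1,-13.5) -> (-1,-27.2) [heading=90, draw]
  FD 1.5: (-1,-27.2) -> (-1,-25.7) [heading=90, draw]
  RT 180: heading 90 -> 270
  -- iteration 5/5 --
  BK 13.7: (-1,-25.7) -> (-1,-12) [heading=270, draw]
  FD 1.5: (-1,-12) -> (-1,-13.5) [heading=270, draw]
  RT 180: heading 270 -> 90
]
FD 12.2: (-1,-13.5) -> (-1,-1.3) [heading=90, draw]
BK 4.2: (-1,-1.3) -> (-1,-5.5) [heading=90, draw]
Final: pos=(-1,-5.5), heading=90, 14 segment(s) drawn

Segment lengths:
  seg 1: (-1,-10) -> (-1,-24.4), length = 14.4
  seg 2: (-1,-24.4) -> (-1,-25.7), length = 1.3
  seg 3: (-1,-25.7) -> (-1,-12), length = 13.7
  seg 4: (-1,-12) -> (-1,-13.5), length = 1.5
  seg 5: (-1,-13.5) -> (-1,-27.2), length = 13.7
  seg 6: (-1,-27.2) -> (-1,-25.7), length = 1.5
  seg 7: (-1,-25.7) -> (-1,-12), length = 13.7
  seg 8: (-1,-12) -> (-1,-13.5), length = 1.5
  seg 9: (-1,-13.5) -> (-1,-27.2), length = 13.7
  seg 10: (-1,-27.2) -> (-1,-25.7), length = 1.5
  seg 11: (-1,-25.7) -> (-1,-12), length = 13.7
  seg 12: (-1,-12) -> (-1,-13.5), length = 1.5
  seg 13: (-1,-13.5) -> (-1,-1.3), length = 12.2
  seg 14: (-1,-1.3) -> (-1,-5.5), length = 4.2
Total = 108.1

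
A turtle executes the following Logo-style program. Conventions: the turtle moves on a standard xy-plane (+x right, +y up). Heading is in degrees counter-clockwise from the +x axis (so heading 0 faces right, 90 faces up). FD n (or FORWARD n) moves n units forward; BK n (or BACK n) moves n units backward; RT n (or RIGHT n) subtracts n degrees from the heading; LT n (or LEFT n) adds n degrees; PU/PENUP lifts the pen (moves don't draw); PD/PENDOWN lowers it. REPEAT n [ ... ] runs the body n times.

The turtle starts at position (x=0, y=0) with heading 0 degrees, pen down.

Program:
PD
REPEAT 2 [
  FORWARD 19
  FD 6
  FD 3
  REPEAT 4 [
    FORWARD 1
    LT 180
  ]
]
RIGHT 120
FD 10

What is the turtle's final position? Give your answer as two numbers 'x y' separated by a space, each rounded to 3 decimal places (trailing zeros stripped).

Answer: 51 -8.66

Derivation:
Executing turtle program step by step:
Start: pos=(0,0), heading=0, pen down
PD: pen down
REPEAT 2 [
  -- iteration 1/2 --
  FD 19: (0,0) -> (19,0) [heading=0, draw]
  FD 6: (19,0) -> (25,0) [heading=0, draw]
  FD 3: (25,0) -> (28,0) [heading=0, draw]
  REPEAT 4 [
    -- iteration 1/4 --
    FD 1: (28,0) -> (29,0) [heading=0, draw]
    LT 180: heading 0 -> 180
    -- iteration 2/4 --
    FD 1: (29,0) -> (28,0) [heading=180, draw]
    LT 180: heading 180 -> 0
    -- iteration 3/4 --
    FD 1: (28,0) -> (29,0) [heading=0, draw]
    LT 180: heading 0 -> 180
    -- iteration 4/4 --
    FD 1: (29,0) -> (28,0) [heading=180, draw]
    LT 180: heading 180 -> 0
  ]
  -- iteration 2/2 --
  FD 19: (28,0) -> (47,0) [heading=0, draw]
  FD 6: (47,0) -> (53,0) [heading=0, draw]
  FD 3: (53,0) -> (56,0) [heading=0, draw]
  REPEAT 4 [
    -- iteration 1/4 --
    FD 1: (56,0) -> (57,0) [heading=0, draw]
    LT 180: heading 0 -> 180
    -- iteration 2/4 --
    FD 1: (57,0) -> (56,0) [heading=180, draw]
    LT 180: heading 180 -> 0
    -- iteration 3/4 --
    FD 1: (56,0) -> (57,0) [heading=0, draw]
    LT 180: heading 0 -> 180
    -- iteration 4/4 --
    FD 1: (57,0) -> (56,0) [heading=180, draw]
    LT 180: heading 180 -> 0
  ]
]
RT 120: heading 0 -> 240
FD 10: (56,0) -> (51,-8.66) [heading=240, draw]
Final: pos=(51,-8.66), heading=240, 15 segment(s) drawn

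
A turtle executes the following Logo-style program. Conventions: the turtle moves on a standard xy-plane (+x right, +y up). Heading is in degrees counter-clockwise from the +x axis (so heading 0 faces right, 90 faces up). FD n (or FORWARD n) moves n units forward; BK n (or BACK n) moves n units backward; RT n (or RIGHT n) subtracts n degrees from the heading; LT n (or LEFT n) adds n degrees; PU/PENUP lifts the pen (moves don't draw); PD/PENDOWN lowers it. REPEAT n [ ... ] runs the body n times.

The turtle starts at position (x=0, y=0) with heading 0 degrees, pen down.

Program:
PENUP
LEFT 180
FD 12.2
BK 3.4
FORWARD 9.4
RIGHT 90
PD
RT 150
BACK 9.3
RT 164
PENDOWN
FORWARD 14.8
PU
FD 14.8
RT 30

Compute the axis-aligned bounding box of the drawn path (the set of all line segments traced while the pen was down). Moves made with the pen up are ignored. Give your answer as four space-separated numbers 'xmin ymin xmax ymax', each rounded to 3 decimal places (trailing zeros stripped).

Answer: -33.496 0 -18.2 18.335

Derivation:
Executing turtle program step by step:
Start: pos=(0,0), heading=0, pen down
PU: pen up
LT 180: heading 0 -> 180
FD 12.2: (0,0) -> (-12.2,0) [heading=180, move]
BK 3.4: (-12.2,0) -> (-8.8,0) [heading=180, move]
FD 9.4: (-8.8,0) -> (-18.2,0) [heading=180, move]
RT 90: heading 180 -> 90
PD: pen down
RT 150: heading 90 -> 300
BK 9.3: (-18.2,0) -> (-22.85,8.054) [heading=300, draw]
RT 164: heading 300 -> 136
PD: pen down
FD 14.8: (-22.85,8.054) -> (-33.496,18.335) [heading=136, draw]
PU: pen up
FD 14.8: (-33.496,18.335) -> (-44.142,28.616) [heading=136, move]
RT 30: heading 136 -> 106
Final: pos=(-44.142,28.616), heading=106, 2 segment(s) drawn

Segment endpoints: x in {-33.496, -22.85, -18.2}, y in {0, 8.054, 18.335}
xmin=-33.496, ymin=0, xmax=-18.2, ymax=18.335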